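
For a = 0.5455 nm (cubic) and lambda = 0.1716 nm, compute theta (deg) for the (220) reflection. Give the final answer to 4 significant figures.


d = a / sqrt(h^2+k^2+l^2)
d = 0.5455 / sqrt(8) = 0.192863 nm
lambda = 2*d*sin(theta)  =>  sin(theta) = lambda / (2*d)
sin(theta) = 0.1716 / (2 * 0.192863) = 0.444875
theta = 26.42 deg


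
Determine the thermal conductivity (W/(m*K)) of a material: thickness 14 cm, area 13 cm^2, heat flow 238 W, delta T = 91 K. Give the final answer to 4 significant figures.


k = Q*L / (A*dT)
L = 0.14 m, A = 1.3e-03 m^2
k = 238 * 0.14 / (1.3e-03 * 91)
k = 281.7 W/(m*K)


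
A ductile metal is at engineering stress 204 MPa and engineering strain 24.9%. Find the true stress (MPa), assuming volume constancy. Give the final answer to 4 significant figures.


sigma_true = sigma_eng * (1 + epsilon_eng)
sigma_true = 204 * (1 + 0.249)
sigma_true = 254.8 MPa


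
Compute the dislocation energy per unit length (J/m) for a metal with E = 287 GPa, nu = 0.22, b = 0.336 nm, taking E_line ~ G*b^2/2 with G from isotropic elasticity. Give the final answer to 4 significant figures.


Step 1: G = E / (2*(1+nu))
G = 287 / (2*(1+0.22)) = 117.623 GPa = 1.17623e+11 Pa
Step 2: E_line = G*b^2/2
b = 0.336 nm = 3.36e-10 m
E_line = 0.5 * 1.17623e+11 * (3.36e-10)^2 = 6.64e-09 J/m


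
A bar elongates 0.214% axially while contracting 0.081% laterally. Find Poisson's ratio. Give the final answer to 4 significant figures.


nu = -epsilon_lat / epsilon_axial
Lateral strain is contraction (negative), so using magnitudes:
nu = 0.081 / 0.214
nu = 0.3785


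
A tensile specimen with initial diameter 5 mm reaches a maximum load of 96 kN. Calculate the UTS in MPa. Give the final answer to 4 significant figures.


A0 = pi*(d/2)^2 = pi*(5/2)^2 = 19.635 mm^2
UTS = F_max / A0 = 96*1000 / 19.635
UTS = 4889 MPa


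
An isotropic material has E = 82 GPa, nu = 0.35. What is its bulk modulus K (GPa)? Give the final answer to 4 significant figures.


K = E / (3*(1-2*nu))
K = 82 / (3*(1-2*0.35))
K = 91.11 GPa


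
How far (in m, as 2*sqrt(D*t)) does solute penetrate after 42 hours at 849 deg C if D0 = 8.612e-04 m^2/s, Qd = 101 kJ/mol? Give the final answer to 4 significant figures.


Step 1: D = D0 * exp(-Qd/(R*T))
T = 1122.15 K
D = 8.612e-04 * exp(-101e3 / (8.314 * 1122.15)) = 1.71204e-08 m^2/s
Step 2: L = 2*sqrt(D*t)
t = 42 h = 151200 s
L = 2*sqrt(1.71204e-08 * 151200) = 0.1018 m


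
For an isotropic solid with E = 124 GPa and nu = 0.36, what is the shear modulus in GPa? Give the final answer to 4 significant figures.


G = E / (2*(1+nu))
G = 124 / (2*(1+0.36))
G = 45.59 GPa


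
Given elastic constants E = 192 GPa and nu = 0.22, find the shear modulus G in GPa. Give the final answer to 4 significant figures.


G = E / (2*(1+nu))
G = 192 / (2*(1+0.22))
G = 78.69 GPa


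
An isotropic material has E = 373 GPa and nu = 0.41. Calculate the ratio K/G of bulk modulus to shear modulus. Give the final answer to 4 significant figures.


G = E / (2*(1+nu))
G = 373 / (2*(1+0.41)) = 132.27 GPa
K = E / (3*(1-2*nu))
K = 373 / (3*(1-2*0.41)) = 690.741 GPa
K/G = 690.741 / 132.27 = 5.222


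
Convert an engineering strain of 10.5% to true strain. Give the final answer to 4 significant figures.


epsilon_true = ln(1 + epsilon_eng)
epsilon_true = ln(1 + 0.105)
epsilon_true = 0.09985


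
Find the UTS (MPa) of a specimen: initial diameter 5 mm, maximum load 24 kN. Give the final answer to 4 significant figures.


A0 = pi*(d/2)^2 = pi*(5/2)^2 = 19.635 mm^2
UTS = F_max / A0 = 24*1000 / 19.635
UTS = 1222 MPa


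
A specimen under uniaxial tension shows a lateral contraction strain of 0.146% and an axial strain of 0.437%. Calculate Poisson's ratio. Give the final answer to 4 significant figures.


nu = -epsilon_lat / epsilon_axial
Lateral strain is contraction (negative), so using magnitudes:
nu = 0.146 / 0.437
nu = 0.3341


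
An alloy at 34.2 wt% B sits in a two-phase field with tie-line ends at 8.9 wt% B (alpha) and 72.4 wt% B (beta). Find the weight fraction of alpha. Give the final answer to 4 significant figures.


f_alpha = (C_beta - C0) / (C_beta - C_alpha)
f_alpha = (72.4 - 34.2) / (72.4 - 8.9)
f_alpha = 0.6016


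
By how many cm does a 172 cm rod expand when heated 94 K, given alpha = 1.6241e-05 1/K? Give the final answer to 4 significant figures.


dL = L0 * alpha * dT
dL = 172 * 1.6241e-05 * 94
dL = 0.2626 cm


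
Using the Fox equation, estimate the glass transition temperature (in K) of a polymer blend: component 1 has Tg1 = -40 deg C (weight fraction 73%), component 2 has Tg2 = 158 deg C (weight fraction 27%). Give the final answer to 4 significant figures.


1/Tg = w1/Tg1 + w2/Tg2 (in Kelvin)
Tg1 = 233.15 K, Tg2 = 431.15 K
1/Tg = 0.73/233.15 + 0.27/431.15
Tg = 266.2 K


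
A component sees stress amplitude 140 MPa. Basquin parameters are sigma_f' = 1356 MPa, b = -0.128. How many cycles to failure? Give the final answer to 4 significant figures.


sigma_a = sigma_f' * (2*Nf)^b
2*Nf = (sigma_a / sigma_f')^(1/b)
2*Nf = (140 / 1356)^(1/-0.128)
2*Nf = 5.06004e+07
Nf = 2.53e+07 cycles


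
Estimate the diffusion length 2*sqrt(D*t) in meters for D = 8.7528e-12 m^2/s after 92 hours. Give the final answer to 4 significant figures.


t = 92 hr = 331200 s
Diffusion length = 2*sqrt(D*t)
= 2*sqrt(8.7528e-12 * 331200)
= 3.405e-03 m


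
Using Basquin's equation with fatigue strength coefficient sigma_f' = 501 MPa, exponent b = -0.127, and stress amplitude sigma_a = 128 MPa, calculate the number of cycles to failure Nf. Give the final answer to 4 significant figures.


sigma_a = sigma_f' * (2*Nf)^b
2*Nf = (sigma_a / sigma_f')^(1/b)
2*Nf = (128 / 501)^(1/-0.127)
2*Nf = 46383.2
Nf = 23190 cycles


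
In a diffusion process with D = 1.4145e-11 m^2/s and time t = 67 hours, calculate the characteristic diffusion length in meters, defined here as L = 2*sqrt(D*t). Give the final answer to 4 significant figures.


t = 67 hr = 241200 s
Diffusion length = 2*sqrt(D*t)
= 2*sqrt(1.4145e-11 * 241200)
= 3.694e-03 m


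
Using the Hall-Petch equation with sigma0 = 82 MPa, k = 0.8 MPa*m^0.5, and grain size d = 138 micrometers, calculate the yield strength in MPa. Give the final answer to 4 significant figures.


sigma_y = sigma0 + k / sqrt(d)
d = 138 um = 1.38e-04 m
sigma_y = 82 + 0.8 / sqrt(1.38e-04)
sigma_y = 150.1 MPa


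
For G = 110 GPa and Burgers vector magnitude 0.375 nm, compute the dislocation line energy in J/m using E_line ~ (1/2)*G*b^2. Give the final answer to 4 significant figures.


E = G*b^2/2
b = 0.375 nm = 3.75e-10 m
G = 110 GPa = 1.1e+11 Pa
E = 0.5 * 1.1e+11 * (3.75e-10)^2
E = 7.734e-09 J/m


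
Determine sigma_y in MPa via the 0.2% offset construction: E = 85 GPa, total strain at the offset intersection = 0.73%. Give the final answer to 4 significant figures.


Offset strain = 0.002
Elastic strain at yield = total_strain - offset = 7.3e-03 - 0.002 = 5.3e-03
sigma_y = E * elastic_strain = 85000 * 5.3e-03
sigma_y = 450.5 MPa


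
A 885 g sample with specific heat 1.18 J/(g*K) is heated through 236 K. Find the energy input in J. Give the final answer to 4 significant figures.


Q = m * cp * dT
Q = 885 * 1.18 * 236
Q = 246500 J


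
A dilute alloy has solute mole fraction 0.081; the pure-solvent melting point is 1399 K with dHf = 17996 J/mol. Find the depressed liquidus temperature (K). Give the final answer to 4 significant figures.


dT = R*Tm^2*x / dHf
dT = 8.314 * 1399^2 * 0.081 / 17996
dT = 73.241 K
T_new = 1399 - 73.241 = 1326 K


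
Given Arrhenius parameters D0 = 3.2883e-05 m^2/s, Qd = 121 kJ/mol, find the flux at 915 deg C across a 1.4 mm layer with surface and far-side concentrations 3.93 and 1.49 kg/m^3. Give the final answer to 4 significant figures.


Step 1: D = D0 * exp(-Qd/(R*T))
T = 915 + 273.15 = 1188.15 K
D = 3.2883e-05 * exp(-121e3 / (8.314 * 1188.15)) = 1.57491e-10 m^2/s
Step 2: J = D * (C1 - C2) / dx
J = 1.57491e-10 * (3.93 - 1.49) / 1.4e-03
J = 2.745e-07 kg/(m^2*s)


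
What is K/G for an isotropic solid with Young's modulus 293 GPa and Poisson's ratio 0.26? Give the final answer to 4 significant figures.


G = E / (2*(1+nu))
G = 293 / (2*(1+0.26)) = 116.27 GPa
K = E / (3*(1-2*nu))
K = 293 / (3*(1-2*0.26)) = 203.472 GPa
K/G = 203.472 / 116.27 = 1.75


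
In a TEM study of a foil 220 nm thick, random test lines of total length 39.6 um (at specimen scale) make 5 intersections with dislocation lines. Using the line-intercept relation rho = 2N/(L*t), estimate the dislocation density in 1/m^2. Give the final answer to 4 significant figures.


rho = 2N / (L * t)
L = 39.6 um = 3.96e-05 m, t = 220 nm = 2.2e-07 m
rho = 2 * 5 / (3.96e-05 * 2.2e-07)
rho = 1.148e+12 1/m^2


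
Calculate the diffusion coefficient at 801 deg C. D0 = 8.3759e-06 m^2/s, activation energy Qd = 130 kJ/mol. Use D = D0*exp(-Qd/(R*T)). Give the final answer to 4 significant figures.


D = D0 * exp(-Qd / (R*T))
T = 1074.15 K
D = 8.3759e-06 * exp(-130e3 / (8.314 * 1074.15))
D = 3.991e-12 m^2/s


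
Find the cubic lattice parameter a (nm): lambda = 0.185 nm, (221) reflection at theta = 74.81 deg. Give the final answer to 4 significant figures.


d = lambda / (2*sin(theta))
d = 0.185 / (2*sin(74.81 deg))
d = 0.0958487 nm
a = d * sqrt(h^2+k^2+l^2) = 0.0958487 * sqrt(9)
a = 0.2875 nm


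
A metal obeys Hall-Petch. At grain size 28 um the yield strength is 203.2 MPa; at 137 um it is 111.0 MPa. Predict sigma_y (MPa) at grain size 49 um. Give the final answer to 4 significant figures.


sigma_y = sigma0 + k / sqrt(d)
1/sqrt(d1) = 1/sqrt(2.8e-05) = 188.982;  1/sqrt(d2) = 85.4358
k = (sigma1 - sigma2) / (1/sqrt(d1) - 1/sqrt(d2)) = (203.2 - 111.0) / (188.982 - 85.4358) = 0.890421 MPa*m^0.5
sigma0 = sigma1 - k/sqrt(d1) = 203.2 - 0.890421*188.982 = 34.9262 MPa
sigma_y(d3) = 34.9262 + 0.890421 / sqrt(4.9e-05) = 162.1 MPa


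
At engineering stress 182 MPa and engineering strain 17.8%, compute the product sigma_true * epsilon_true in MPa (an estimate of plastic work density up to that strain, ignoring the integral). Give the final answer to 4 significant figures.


sigma_true = sigma_eng * (1 + epsilon_eng)
sigma_true = 182 * (1 + 0.178) = 214.396 MPa
epsilon_true = ln(1 + epsilon_eng)
epsilon_true = ln(1 + 0.178) = 0.163818
sigma_true * epsilon_true = 214.396 * 0.163818 = 35.12 MPa


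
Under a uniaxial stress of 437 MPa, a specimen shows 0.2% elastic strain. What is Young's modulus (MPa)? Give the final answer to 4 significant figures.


E = sigma / epsilon
epsilon = 0.2% = 2e-03
E = 437 / 2e-03
E = 218500 MPa


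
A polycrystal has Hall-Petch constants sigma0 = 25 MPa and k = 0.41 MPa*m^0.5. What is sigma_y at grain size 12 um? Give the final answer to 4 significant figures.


sigma_y = sigma0 + k / sqrt(d)
d = 12 um = 1.2e-05 m
sigma_y = 25 + 0.41 / sqrt(1.2e-05)
sigma_y = 143.4 MPa


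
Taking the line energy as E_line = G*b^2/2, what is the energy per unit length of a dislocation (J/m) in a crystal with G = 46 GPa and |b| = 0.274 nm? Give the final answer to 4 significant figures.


E = G*b^2/2
b = 0.274 nm = 2.74e-10 m
G = 46 GPa = 4.6e+10 Pa
E = 0.5 * 4.6e+10 * (2.74e-10)^2
E = 1.727e-09 J/m


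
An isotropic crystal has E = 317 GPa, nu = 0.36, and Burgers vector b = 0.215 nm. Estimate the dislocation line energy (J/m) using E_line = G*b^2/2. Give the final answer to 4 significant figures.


Step 1: G = E / (2*(1+nu))
G = 317 / (2*(1+0.36)) = 116.544 GPa = 1.16544e+11 Pa
Step 2: E_line = G*b^2/2
b = 0.215 nm = 2.15e-10 m
E_line = 0.5 * 1.16544e+11 * (2.15e-10)^2 = 2.694e-09 J/m


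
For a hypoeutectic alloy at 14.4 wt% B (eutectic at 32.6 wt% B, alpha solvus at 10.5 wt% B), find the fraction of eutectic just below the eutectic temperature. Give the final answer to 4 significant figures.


f_primary = (C_e - C0) / (C_e - C_alpha_max)
f_primary = (32.6 - 14.4) / (32.6 - 10.5)
f_primary = 0.823529
f_eutectic = 1 - 0.823529 = 0.1765


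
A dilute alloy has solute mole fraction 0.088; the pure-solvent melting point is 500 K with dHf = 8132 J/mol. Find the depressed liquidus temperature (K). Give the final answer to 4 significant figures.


dT = R*Tm^2*x / dHf
dT = 8.314 * 500^2 * 0.088 / 8132
dT = 22.4924 K
T_new = 500 - 22.4924 = 477.5 K


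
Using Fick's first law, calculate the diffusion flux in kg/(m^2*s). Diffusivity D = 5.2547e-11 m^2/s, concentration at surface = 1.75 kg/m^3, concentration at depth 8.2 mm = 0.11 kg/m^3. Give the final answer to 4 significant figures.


J = -D * (dC/dx) = D * (C1 - C2) / dx
J = 5.2547e-11 * (1.75 - 0.11) / 8.2e-03
J = 1.051e-08 kg/(m^2*s)


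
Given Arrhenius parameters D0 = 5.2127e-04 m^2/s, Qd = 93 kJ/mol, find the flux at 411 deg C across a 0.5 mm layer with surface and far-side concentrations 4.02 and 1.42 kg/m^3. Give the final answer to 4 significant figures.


Step 1: D = D0 * exp(-Qd/(R*T))
T = 411 + 273.15 = 684.15 K
D = 5.2127e-04 * exp(-93e3 / (8.314 * 684.15)) = 4.13319e-11 m^2/s
Step 2: J = D * (C1 - C2) / dx
J = 4.13319e-11 * (4.02 - 1.42) / 5e-04
J = 2.149e-07 kg/(m^2*s)


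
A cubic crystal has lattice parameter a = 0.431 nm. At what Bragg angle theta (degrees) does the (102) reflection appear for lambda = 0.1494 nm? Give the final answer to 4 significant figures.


d = a / sqrt(h^2+k^2+l^2)
d = 0.431 / sqrt(5) = 0.192749 nm
lambda = 2*d*sin(theta)  =>  sin(theta) = lambda / (2*d)
sin(theta) = 0.1494 / (2 * 0.192749) = 0.387551
theta = 22.8 deg


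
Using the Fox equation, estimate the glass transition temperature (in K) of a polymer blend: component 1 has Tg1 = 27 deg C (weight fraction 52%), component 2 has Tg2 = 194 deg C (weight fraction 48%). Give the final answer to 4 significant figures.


1/Tg = w1/Tg1 + w2/Tg2 (in Kelvin)
Tg1 = 300.15 K, Tg2 = 467.15 K
1/Tg = 0.52/300.15 + 0.48/467.15
Tg = 362.3 K


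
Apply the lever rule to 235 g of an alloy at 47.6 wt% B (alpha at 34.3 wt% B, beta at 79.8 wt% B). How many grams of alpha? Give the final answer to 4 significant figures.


f_alpha = (C_beta - C0) / (C_beta - C_alpha)
f_alpha = (79.8 - 47.6) / (79.8 - 34.3) = 0.707692
m_alpha = f_alpha * m_total = 0.707692 * 235 = 166.3 g


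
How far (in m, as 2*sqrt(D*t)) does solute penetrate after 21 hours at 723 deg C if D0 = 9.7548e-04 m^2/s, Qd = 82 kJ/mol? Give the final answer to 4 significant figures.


Step 1: D = D0 * exp(-Qd/(R*T))
T = 996.15 K
D = 9.7548e-04 * exp(-82e3 / (8.314 * 996.15)) = 4.88954e-08 m^2/s
Step 2: L = 2*sqrt(D*t)
t = 21 h = 75600 s
L = 2*sqrt(4.88954e-08 * 75600) = 0.1216 m


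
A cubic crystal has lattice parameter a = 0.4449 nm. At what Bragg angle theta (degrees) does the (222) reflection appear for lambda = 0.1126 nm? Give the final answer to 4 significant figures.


d = a / sqrt(h^2+k^2+l^2)
d = 0.4449 / sqrt(12) = 0.128432 nm
lambda = 2*d*sin(theta)  =>  sin(theta) = lambda / (2*d)
sin(theta) = 0.1126 / (2 * 0.128432) = 0.438366
theta = 26 deg


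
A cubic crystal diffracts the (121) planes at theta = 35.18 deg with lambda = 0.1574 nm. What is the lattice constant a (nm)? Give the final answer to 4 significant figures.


d = lambda / (2*sin(theta))
d = 0.1574 / (2*sin(35.18 deg))
d = 0.136597 nm
a = d * sqrt(h^2+k^2+l^2) = 0.136597 * sqrt(6)
a = 0.3346 nm


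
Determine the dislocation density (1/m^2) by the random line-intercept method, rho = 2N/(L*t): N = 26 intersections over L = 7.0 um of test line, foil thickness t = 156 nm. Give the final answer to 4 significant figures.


rho = 2N / (L * t)
L = 7.0 um = 7e-06 m, t = 156 nm = 1.56e-07 m
rho = 2 * 26 / (7e-06 * 1.56e-07)
rho = 4.762e+13 1/m^2


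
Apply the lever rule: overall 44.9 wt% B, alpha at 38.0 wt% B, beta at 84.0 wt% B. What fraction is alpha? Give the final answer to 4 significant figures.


f_alpha = (C_beta - C0) / (C_beta - C_alpha)
f_alpha = (84.0 - 44.9) / (84.0 - 38.0)
f_alpha = 0.85


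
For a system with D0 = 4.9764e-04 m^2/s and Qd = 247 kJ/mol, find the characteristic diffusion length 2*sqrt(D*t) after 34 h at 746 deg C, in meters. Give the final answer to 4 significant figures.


Step 1: D = D0 * exp(-Qd/(R*T))
T = 1019.15 K
D = 4.9764e-04 * exp(-247e3 / (8.314 * 1019.15)) = 1.08876e-16 m^2/s
Step 2: L = 2*sqrt(D*t)
t = 34 h = 122400 s
L = 2*sqrt(1.08876e-16 * 122400) = 7.301e-06 m


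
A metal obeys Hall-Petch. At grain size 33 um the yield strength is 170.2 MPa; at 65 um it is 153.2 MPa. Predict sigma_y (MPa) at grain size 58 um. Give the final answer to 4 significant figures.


sigma_y = sigma0 + k / sqrt(d)
1/sqrt(d1) = 1/sqrt(3.3e-05) = 174.078;  1/sqrt(d2) = 124.035
k = (sigma1 - sigma2) / (1/sqrt(d1) - 1/sqrt(d2)) = (170.2 - 153.2) / (174.078 - 124.035) = 0.339708 MPa*m^0.5
sigma0 = sigma1 - k/sqrt(d1) = 170.2 - 0.339708*174.078 = 111.064 MPa
sigma_y(d3) = 111.064 + 0.339708 / sqrt(5.8e-05) = 155.7 MPa


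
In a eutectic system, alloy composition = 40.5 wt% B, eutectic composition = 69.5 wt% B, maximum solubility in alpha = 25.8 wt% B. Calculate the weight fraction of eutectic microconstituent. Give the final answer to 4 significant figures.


f_primary = (C_e - C0) / (C_e - C_alpha_max)
f_primary = (69.5 - 40.5) / (69.5 - 25.8)
f_primary = 0.663616
f_eutectic = 1 - 0.663616 = 0.3364


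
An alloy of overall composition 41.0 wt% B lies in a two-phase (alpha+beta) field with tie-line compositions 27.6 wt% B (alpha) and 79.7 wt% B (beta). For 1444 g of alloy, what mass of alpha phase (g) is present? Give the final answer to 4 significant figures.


f_alpha = (C_beta - C0) / (C_beta - C_alpha)
f_alpha = (79.7 - 41.0) / (79.7 - 27.6) = 0.742802
m_alpha = f_alpha * m_total = 0.742802 * 1444 = 1073 g


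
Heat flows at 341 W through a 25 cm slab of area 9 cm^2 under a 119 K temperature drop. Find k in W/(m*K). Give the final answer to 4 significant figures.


k = Q*L / (A*dT)
L = 0.25 m, A = 9e-04 m^2
k = 341 * 0.25 / (9e-04 * 119)
k = 796 W/(m*K)


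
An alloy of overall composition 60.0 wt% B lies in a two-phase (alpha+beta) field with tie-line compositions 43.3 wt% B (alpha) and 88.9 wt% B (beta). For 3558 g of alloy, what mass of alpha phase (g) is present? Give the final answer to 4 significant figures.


f_alpha = (C_beta - C0) / (C_beta - C_alpha)
f_alpha = (88.9 - 60.0) / (88.9 - 43.3) = 0.633772
m_alpha = f_alpha * m_total = 0.633772 * 3558 = 2255 g


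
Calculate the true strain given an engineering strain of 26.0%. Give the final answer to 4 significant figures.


epsilon_true = ln(1 + epsilon_eng)
epsilon_true = ln(1 + 0.26)
epsilon_true = 0.2311


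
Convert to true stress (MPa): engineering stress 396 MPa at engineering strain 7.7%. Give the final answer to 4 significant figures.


sigma_true = sigma_eng * (1 + epsilon_eng)
sigma_true = 396 * (1 + 0.077)
sigma_true = 426.5 MPa


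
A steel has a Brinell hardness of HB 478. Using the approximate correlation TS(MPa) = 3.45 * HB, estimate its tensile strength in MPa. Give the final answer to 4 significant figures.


TS (MPa) = 3.45 * HB
TS = 3.45 * 478
TS = 1649 MPa


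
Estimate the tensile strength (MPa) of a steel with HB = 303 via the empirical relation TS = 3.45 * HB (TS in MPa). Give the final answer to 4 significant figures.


TS (MPa) = 3.45 * HB
TS = 3.45 * 303
TS = 1045 MPa


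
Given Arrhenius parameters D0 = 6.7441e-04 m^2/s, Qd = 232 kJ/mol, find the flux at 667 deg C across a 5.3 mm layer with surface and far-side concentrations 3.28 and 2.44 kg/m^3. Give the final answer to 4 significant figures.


Step 1: D = D0 * exp(-Qd/(R*T))
T = 667 + 273.15 = 940.15 K
D = 6.7441e-04 * exp(-232e3 / (8.314 * 940.15)) = 8.68084e-17 m^2/s
Step 2: J = D * (C1 - C2) / dx
J = 8.68084e-17 * (3.28 - 2.44) / 5.3e-03
J = 1.376e-14 kg/(m^2*s)


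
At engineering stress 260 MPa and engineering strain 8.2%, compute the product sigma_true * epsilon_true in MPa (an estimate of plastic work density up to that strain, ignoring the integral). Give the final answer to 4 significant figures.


sigma_true = sigma_eng * (1 + epsilon_eng)
sigma_true = 260 * (1 + 0.082) = 281.32 MPa
epsilon_true = ln(1 + epsilon_eng)
epsilon_true = ln(1 + 0.082) = 0.0788112
sigma_true * epsilon_true = 281.32 * 0.0788112 = 22.17 MPa


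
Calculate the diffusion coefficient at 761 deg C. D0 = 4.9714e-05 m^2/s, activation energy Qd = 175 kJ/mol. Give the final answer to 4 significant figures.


D = D0 * exp(-Qd / (R*T))
T = 1034.15 K
D = 4.9714e-05 * exp(-175e3 / (8.314 * 1034.15))
D = 7.194e-14 m^2/s


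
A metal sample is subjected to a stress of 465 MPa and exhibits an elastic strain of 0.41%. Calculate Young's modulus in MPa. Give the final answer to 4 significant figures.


E = sigma / epsilon
epsilon = 0.41% = 4.1e-03
E = 465 / 4.1e-03
E = 113400 MPa


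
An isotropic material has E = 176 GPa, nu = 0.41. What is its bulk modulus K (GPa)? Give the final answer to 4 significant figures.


K = E / (3*(1-2*nu))
K = 176 / (3*(1-2*0.41))
K = 325.9 GPa


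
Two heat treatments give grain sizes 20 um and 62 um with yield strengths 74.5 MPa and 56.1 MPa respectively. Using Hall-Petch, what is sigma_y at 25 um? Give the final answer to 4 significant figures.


sigma_y = sigma0 + k / sqrt(d)
1/sqrt(d1) = 1/sqrt(2e-05) = 223.607;  1/sqrt(d2) = 127
k = (sigma1 - sigma2) / (1/sqrt(d1) - 1/sqrt(d2)) = (74.5 - 56.1) / (223.607 - 127) = 0.190463 MPa*m^0.5
sigma0 = sigma1 - k/sqrt(d1) = 74.5 - 0.190463*223.607 = 31.9112 MPa
sigma_y(d3) = 31.9112 + 0.190463 / sqrt(2.5e-05) = 70 MPa


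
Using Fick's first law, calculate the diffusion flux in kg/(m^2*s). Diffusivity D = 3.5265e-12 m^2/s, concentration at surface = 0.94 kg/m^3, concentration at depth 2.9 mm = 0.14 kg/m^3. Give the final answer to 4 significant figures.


J = -D * (dC/dx) = D * (C1 - C2) / dx
J = 3.5265e-12 * (0.94 - 0.14) / 2.9e-03
J = 9.728e-10 kg/(m^2*s)


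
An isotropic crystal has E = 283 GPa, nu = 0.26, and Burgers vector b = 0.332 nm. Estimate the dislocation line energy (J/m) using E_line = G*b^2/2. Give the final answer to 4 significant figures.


Step 1: G = E / (2*(1+nu))
G = 283 / (2*(1+0.26)) = 112.302 GPa = 1.12302e+11 Pa
Step 2: E_line = G*b^2/2
b = 0.332 nm = 3.32e-10 m
E_line = 0.5 * 1.12302e+11 * (3.32e-10)^2 = 6.189e-09 J/m


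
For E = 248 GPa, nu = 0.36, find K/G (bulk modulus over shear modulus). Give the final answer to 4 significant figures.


G = E / (2*(1+nu))
G = 248 / (2*(1+0.36)) = 91.1765 GPa
K = E / (3*(1-2*nu))
K = 248 / (3*(1-2*0.36)) = 295.238 GPa
K/G = 295.238 / 91.1765 = 3.238


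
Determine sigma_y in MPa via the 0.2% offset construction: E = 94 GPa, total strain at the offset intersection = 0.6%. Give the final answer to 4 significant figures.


Offset strain = 0.002
Elastic strain at yield = total_strain - offset = 6e-03 - 0.002 = 4e-03
sigma_y = E * elastic_strain = 94000 * 4e-03
sigma_y = 376 MPa


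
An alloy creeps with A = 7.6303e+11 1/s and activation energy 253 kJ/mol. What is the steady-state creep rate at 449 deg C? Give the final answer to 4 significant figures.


rate = A * exp(-Q / (R*T))
T = 449 + 273.15 = 722.15 K
rate = 7.6303e+11 * exp(-253e3 / (8.314 * 722.15))
rate = 3.818e-07 1/s


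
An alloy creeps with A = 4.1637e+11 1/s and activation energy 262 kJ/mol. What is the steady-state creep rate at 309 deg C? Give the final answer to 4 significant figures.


rate = A * exp(-Q / (R*T))
T = 309 + 273.15 = 582.15 K
rate = 4.1637e+11 * exp(-262e3 / (8.314 * 582.15))
rate = 1.289e-12 1/s


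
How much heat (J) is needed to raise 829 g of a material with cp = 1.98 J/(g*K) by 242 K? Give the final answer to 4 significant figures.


Q = m * cp * dT
Q = 829 * 1.98 * 242
Q = 397200 J


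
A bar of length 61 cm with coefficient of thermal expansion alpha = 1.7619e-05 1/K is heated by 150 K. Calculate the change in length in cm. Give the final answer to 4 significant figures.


dL = L0 * alpha * dT
dL = 61 * 1.7619e-05 * 150
dL = 0.1612 cm


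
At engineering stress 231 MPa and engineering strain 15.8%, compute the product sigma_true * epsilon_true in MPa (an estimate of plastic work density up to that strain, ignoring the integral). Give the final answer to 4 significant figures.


sigma_true = sigma_eng * (1 + epsilon_eng)
sigma_true = 231 * (1 + 0.158) = 267.498 MPa
epsilon_true = ln(1 + epsilon_eng)
epsilon_true = ln(1 + 0.158) = 0.146694
sigma_true * epsilon_true = 267.498 * 0.146694 = 39.24 MPa


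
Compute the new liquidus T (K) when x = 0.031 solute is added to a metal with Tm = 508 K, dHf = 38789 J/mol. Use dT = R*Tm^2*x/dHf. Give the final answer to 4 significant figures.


dT = R*Tm^2*x / dHf
dT = 8.314 * 508^2 * 0.031 / 38789
dT = 1.71471 K
T_new = 508 - 1.71471 = 506.3 K


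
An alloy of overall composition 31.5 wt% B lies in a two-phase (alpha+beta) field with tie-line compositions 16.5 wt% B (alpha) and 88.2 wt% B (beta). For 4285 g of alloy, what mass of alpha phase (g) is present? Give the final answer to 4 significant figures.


f_alpha = (C_beta - C0) / (C_beta - C_alpha)
f_alpha = (88.2 - 31.5) / (88.2 - 16.5) = 0.790795
m_alpha = f_alpha * m_total = 0.790795 * 4285 = 3389 g


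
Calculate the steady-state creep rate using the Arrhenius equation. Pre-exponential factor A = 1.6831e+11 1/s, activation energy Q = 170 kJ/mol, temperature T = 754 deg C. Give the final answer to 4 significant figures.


rate = A * exp(-Q / (R*T))
T = 754 + 273.15 = 1027.15 K
rate = 1.6831e+11 * exp(-170e3 / (8.314 * 1027.15))
rate = 380.7 1/s


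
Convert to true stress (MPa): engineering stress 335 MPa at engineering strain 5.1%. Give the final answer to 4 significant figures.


sigma_true = sigma_eng * (1 + epsilon_eng)
sigma_true = 335 * (1 + 0.051)
sigma_true = 352.1 MPa


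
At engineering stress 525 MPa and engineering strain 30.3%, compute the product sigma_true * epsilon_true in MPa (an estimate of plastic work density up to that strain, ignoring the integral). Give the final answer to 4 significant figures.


sigma_true = sigma_eng * (1 + epsilon_eng)
sigma_true = 525 * (1 + 0.303) = 684.075 MPa
epsilon_true = ln(1 + epsilon_eng)
epsilon_true = ln(1 + 0.303) = 0.264669
sigma_true * epsilon_true = 684.075 * 0.264669 = 181.1 MPa


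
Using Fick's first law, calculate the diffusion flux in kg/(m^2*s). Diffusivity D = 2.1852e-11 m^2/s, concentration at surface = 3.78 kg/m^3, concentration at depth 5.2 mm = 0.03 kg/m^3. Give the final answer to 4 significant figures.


J = -D * (dC/dx) = D * (C1 - C2) / dx
J = 2.1852e-11 * (3.78 - 0.03) / 5.2e-03
J = 1.576e-08 kg/(m^2*s)


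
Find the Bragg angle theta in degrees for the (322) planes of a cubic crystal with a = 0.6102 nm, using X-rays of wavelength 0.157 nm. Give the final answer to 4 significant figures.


d = a / sqrt(h^2+k^2+l^2)
d = 0.6102 / sqrt(17) = 0.147995 nm
lambda = 2*d*sin(theta)  =>  sin(theta) = lambda / (2*d)
sin(theta) = 0.157 / (2 * 0.147995) = 0.530422
theta = 32.03 deg


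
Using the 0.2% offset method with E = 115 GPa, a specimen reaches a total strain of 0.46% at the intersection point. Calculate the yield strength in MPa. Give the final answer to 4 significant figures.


Offset strain = 0.002
Elastic strain at yield = total_strain - offset = 4.6e-03 - 0.002 = 2.6e-03
sigma_y = E * elastic_strain = 115000 * 2.6e-03
sigma_y = 299 MPa


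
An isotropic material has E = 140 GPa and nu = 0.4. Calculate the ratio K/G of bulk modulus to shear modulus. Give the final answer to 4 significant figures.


G = E / (2*(1+nu))
G = 140 / (2*(1+0.4)) = 50 GPa
K = E / (3*(1-2*nu))
K = 140 / (3*(1-2*0.4)) = 233.333 GPa
K/G = 233.333 / 50 = 4.667


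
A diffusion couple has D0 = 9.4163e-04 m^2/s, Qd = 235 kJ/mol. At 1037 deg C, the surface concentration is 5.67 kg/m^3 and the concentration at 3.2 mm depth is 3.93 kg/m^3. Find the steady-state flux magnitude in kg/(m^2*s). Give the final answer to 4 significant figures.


Step 1: D = D0 * exp(-Qd/(R*T))
T = 1037 + 273.15 = 1310.15 K
D = 9.4163e-04 * exp(-235e3 / (8.314 * 1310.15)) = 4.02049e-13 m^2/s
Step 2: J = D * (C1 - C2) / dx
J = 4.02049e-13 * (5.67 - 3.93) / 3.2e-03
J = 2.186e-10 kg/(m^2*s)


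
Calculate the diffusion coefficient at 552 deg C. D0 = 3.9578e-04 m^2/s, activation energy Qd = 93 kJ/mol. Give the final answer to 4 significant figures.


D = D0 * exp(-Qd / (R*T))
T = 825.15 K
D = 3.9578e-04 * exp(-93e3 / (8.314 * 825.15))
D = 5.129e-10 m^2/s


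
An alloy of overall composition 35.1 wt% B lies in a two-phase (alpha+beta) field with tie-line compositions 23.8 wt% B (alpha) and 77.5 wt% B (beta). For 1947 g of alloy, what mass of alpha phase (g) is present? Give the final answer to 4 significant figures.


f_alpha = (C_beta - C0) / (C_beta - C_alpha)
f_alpha = (77.5 - 35.1) / (77.5 - 23.8) = 0.789572
m_alpha = f_alpha * m_total = 0.789572 * 1947 = 1537 g


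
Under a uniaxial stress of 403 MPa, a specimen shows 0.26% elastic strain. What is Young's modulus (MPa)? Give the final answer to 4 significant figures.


E = sigma / epsilon
epsilon = 0.26% = 2.6e-03
E = 403 / 2.6e-03
E = 155000 MPa


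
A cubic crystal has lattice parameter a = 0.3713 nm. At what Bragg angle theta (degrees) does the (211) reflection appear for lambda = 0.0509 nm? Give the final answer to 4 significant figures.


d = a / sqrt(h^2+k^2+l^2)
d = 0.3713 / sqrt(6) = 0.151583 nm
lambda = 2*d*sin(theta)  =>  sin(theta) = lambda / (2*d)
sin(theta) = 0.0509 / (2 * 0.151583) = 0.167895
theta = 9.665 deg


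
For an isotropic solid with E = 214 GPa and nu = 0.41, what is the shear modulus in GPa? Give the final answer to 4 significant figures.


G = E / (2*(1+nu))
G = 214 / (2*(1+0.41))
G = 75.89 GPa


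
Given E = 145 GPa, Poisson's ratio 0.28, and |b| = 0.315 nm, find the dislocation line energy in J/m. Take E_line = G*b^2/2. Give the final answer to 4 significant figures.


Step 1: G = E / (2*(1+nu))
G = 145 / (2*(1+0.28)) = 56.6406 GPa = 5.66406e+10 Pa
Step 2: E_line = G*b^2/2
b = 0.315 nm = 3.15e-10 m
E_line = 0.5 * 5.66406e+10 * (3.15e-10)^2 = 2.81e-09 J/m


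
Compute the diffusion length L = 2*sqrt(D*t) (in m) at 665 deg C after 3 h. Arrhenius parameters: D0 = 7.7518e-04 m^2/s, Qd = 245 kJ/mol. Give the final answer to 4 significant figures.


Step 1: D = D0 * exp(-Qd/(R*T))
T = 938.15 K
D = 7.7518e-04 * exp(-245e3 / (8.314 * 938.15)) = 1.76895e-17 m^2/s
Step 2: L = 2*sqrt(D*t)
t = 3 h = 10800 s
L = 2*sqrt(1.76895e-17 * 10800) = 8.742e-07 m


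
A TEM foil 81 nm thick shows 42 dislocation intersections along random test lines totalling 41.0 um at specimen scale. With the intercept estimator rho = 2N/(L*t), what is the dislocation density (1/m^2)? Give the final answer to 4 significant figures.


rho = 2N / (L * t)
L = 41.0 um = 4.1e-05 m, t = 81 nm = 8.1e-08 m
rho = 2 * 42 / (4.1e-05 * 8.1e-08)
rho = 2.529e+13 1/m^2


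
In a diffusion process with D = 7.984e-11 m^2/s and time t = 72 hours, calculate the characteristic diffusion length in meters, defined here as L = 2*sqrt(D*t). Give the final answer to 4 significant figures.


t = 72 hr = 259200 s
Diffusion length = 2*sqrt(D*t)
= 2*sqrt(7.984e-11 * 259200)
= 9.098e-03 m


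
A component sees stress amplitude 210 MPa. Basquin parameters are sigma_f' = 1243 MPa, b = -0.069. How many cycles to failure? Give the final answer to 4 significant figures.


sigma_a = sigma_f' * (2*Nf)^b
2*Nf = (sigma_a / sigma_f')^(1/b)
2*Nf = (210 / 1243)^(1/-0.069)
2*Nf = 1.55616e+11
Nf = 7.781e+10 cycles


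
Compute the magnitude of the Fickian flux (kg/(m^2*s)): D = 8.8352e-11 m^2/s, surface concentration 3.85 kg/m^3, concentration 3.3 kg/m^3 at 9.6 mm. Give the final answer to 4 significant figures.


J = -D * (dC/dx) = D * (C1 - C2) / dx
J = 8.8352e-11 * (3.85 - 3.3) / 9.6e-03
J = 5.062e-09 kg/(m^2*s)


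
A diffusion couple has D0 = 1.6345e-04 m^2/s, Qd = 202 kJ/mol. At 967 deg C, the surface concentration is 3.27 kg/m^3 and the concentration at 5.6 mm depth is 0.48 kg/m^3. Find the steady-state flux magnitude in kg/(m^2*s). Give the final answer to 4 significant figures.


Step 1: D = D0 * exp(-Qd/(R*T))
T = 967 + 273.15 = 1240.15 K
D = 1.6345e-04 * exp(-202e3 / (8.314 * 1240.15)) = 5.06892e-13 m^2/s
Step 2: J = D * (C1 - C2) / dx
J = 5.06892e-13 * (3.27 - 0.48) / 5.6e-03
J = 2.525e-10 kg/(m^2*s)


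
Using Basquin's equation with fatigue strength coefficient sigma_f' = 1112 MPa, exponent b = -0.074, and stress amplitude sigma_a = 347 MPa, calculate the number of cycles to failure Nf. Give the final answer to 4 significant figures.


sigma_a = sigma_f' * (2*Nf)^b
2*Nf = (sigma_a / sigma_f')^(1/b)
2*Nf = (347 / 1112)^(1/-0.074)
2*Nf = 6.83599e+06
Nf = 3.418e+06 cycles


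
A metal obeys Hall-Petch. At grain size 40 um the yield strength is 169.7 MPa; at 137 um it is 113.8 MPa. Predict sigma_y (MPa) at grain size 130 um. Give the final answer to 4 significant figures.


sigma_y = sigma0 + k / sqrt(d)
1/sqrt(d1) = 1/sqrt(4e-05) = 158.114;  1/sqrt(d2) = 85.4358
k = (sigma1 - sigma2) / (1/sqrt(d1) - 1/sqrt(d2)) = (169.7 - 113.8) / (158.114 - 85.4358) = 0.769145 MPa*m^0.5
sigma0 = sigma1 - k/sqrt(d1) = 169.7 - 0.769145*158.114 = 48.0875 MPa
sigma_y(d3) = 48.0875 + 0.769145 / sqrt(1.3e-04) = 115.5 MPa


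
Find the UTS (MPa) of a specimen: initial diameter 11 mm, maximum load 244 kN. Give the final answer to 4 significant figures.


A0 = pi*(d/2)^2 = pi*(11/2)^2 = 95.0332 mm^2
UTS = F_max / A0 = 244*1000 / 95.0332
UTS = 2568 MPa


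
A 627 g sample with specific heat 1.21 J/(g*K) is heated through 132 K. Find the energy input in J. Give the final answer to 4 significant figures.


Q = m * cp * dT
Q = 627 * 1.21 * 132
Q = 100100 J


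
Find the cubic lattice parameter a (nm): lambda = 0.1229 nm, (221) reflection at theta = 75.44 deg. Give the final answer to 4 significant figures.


d = lambda / (2*sin(theta))
d = 0.1229 / (2*sin(75.44 deg))
d = 0.063489 nm
a = d * sqrt(h^2+k^2+l^2) = 0.063489 * sqrt(9)
a = 0.1905 nm


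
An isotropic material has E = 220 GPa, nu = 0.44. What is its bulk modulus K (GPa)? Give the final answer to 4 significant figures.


K = E / (3*(1-2*nu))
K = 220 / (3*(1-2*0.44))
K = 611.1 GPa


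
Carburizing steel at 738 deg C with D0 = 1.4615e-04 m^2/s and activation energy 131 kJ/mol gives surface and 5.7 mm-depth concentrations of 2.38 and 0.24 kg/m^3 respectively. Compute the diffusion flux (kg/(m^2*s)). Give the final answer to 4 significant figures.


Step 1: D = D0 * exp(-Qd/(R*T))
T = 738 + 273.15 = 1011.15 K
D = 1.4615e-04 * exp(-131e3 / (8.314 * 1011.15)) = 2.49616e-11 m^2/s
Step 2: J = D * (C1 - C2) / dx
J = 2.49616e-11 * (2.38 - 0.24) / 5.7e-03
J = 9.372e-09 kg/(m^2*s)


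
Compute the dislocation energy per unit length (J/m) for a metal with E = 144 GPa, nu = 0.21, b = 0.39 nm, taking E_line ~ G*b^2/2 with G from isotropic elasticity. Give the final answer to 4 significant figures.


Step 1: G = E / (2*(1+nu))
G = 144 / (2*(1+0.21)) = 59.5041 GPa = 5.95041e+10 Pa
Step 2: E_line = G*b^2/2
b = 0.39 nm = 3.9e-10 m
E_line = 0.5 * 5.95041e+10 * (3.9e-10)^2 = 4.525e-09 J/m


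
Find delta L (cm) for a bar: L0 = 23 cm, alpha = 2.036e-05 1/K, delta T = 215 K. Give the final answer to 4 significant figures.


dL = L0 * alpha * dT
dL = 23 * 2.036e-05 * 215
dL = 0.1007 cm


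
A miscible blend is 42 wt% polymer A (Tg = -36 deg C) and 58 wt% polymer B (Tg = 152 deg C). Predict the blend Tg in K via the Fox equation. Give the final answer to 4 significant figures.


1/Tg = w1/Tg1 + w2/Tg2 (in Kelvin)
Tg1 = 237.15 K, Tg2 = 425.15 K
1/Tg = 0.42/237.15 + 0.58/425.15
Tg = 319 K


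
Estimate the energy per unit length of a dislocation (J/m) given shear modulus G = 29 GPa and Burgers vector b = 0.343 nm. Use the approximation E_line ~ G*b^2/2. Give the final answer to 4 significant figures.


E = G*b^2/2
b = 0.343 nm = 3.43e-10 m
G = 29 GPa = 2.9e+10 Pa
E = 0.5 * 2.9e+10 * (3.43e-10)^2
E = 1.706e-09 J/m


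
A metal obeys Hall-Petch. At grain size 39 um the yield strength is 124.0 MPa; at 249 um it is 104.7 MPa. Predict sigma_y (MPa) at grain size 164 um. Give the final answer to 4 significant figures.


sigma_y = sigma0 + k / sqrt(d)
1/sqrt(d1) = 1/sqrt(3.9e-05) = 160.128;  1/sqrt(d2) = 63.3724
k = (sigma1 - sigma2) / (1/sqrt(d1) - 1/sqrt(d2)) = (124.0 - 104.7) / (160.128 - 63.3724) = 0.199471 MPa*m^0.5
sigma0 = sigma1 - k/sqrt(d1) = 124.0 - 0.199471*160.128 = 92.059 MPa
sigma_y(d3) = 92.059 + 0.199471 / sqrt(1.64e-04) = 107.6 MPa


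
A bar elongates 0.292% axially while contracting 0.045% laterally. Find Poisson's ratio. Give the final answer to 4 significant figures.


nu = -epsilon_lat / epsilon_axial
Lateral strain is contraction (negative), so using magnitudes:
nu = 0.045 / 0.292
nu = 0.1541


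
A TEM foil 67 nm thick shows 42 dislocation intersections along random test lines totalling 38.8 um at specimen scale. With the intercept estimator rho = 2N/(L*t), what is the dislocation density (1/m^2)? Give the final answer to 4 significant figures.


rho = 2N / (L * t)
L = 38.8 um = 3.88e-05 m, t = 67 nm = 6.7e-08 m
rho = 2 * 42 / (3.88e-05 * 6.7e-08)
rho = 3.231e+13 1/m^2


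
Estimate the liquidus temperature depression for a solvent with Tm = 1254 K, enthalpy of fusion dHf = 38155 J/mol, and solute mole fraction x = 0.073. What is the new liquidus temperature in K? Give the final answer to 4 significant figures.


dT = R*Tm^2*x / dHf
dT = 8.314 * 1254^2 * 0.073 / 38155
dT = 25.0136 K
T_new = 1254 - 25.0136 = 1229 K


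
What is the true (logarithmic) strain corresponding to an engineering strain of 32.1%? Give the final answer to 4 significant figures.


epsilon_true = ln(1 + epsilon_eng)
epsilon_true = ln(1 + 0.321)
epsilon_true = 0.2784


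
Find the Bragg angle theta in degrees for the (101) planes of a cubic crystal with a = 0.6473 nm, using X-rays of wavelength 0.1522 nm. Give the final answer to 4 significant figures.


d = a / sqrt(h^2+k^2+l^2)
d = 0.6473 / sqrt(2) = 0.45771 nm
lambda = 2*d*sin(theta)  =>  sin(theta) = lambda / (2*d)
sin(theta) = 0.1522 / (2 * 0.45771) = 0.166262
theta = 9.571 deg


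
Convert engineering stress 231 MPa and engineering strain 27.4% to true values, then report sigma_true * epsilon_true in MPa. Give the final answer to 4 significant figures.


sigma_true = sigma_eng * (1 + epsilon_eng)
sigma_true = 231 * (1 + 0.274) = 294.294 MPa
epsilon_true = ln(1 + epsilon_eng)
epsilon_true = ln(1 + 0.274) = 0.242162
sigma_true * epsilon_true = 294.294 * 0.242162 = 71.27 MPa


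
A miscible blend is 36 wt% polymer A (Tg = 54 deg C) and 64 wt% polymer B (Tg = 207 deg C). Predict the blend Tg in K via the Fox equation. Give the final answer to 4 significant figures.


1/Tg = w1/Tg1 + w2/Tg2 (in Kelvin)
Tg1 = 327.15 K, Tg2 = 480.15 K
1/Tg = 0.36/327.15 + 0.64/480.15
Tg = 411 K


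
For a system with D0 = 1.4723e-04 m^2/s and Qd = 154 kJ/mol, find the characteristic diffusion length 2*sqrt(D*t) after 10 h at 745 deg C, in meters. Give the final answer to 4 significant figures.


Step 1: D = D0 * exp(-Qd/(R*T))
T = 1018.15 K
D = 1.4723e-04 * exp(-154e3 / (8.314 * 1018.15)) = 1.84916e-12 m^2/s
Step 2: L = 2*sqrt(D*t)
t = 10 h = 36000 s
L = 2*sqrt(1.84916e-12 * 36000) = 5.16e-04 m


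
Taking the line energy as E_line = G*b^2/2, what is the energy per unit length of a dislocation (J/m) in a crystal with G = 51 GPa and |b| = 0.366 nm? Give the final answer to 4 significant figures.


E = G*b^2/2
b = 0.366 nm = 3.66e-10 m
G = 51 GPa = 5.1e+10 Pa
E = 0.5 * 5.1e+10 * (3.66e-10)^2
E = 3.416e-09 J/m


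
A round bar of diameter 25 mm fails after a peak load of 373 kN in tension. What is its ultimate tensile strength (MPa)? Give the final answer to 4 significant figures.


A0 = pi*(d/2)^2 = pi*(25/2)^2 = 490.874 mm^2
UTS = F_max / A0 = 373*1000 / 490.874
UTS = 759.9 MPa


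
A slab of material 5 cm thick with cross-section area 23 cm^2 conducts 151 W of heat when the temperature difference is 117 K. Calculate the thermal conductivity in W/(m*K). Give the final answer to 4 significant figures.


k = Q*L / (A*dT)
L = 0.05 m, A = 2.3e-03 m^2
k = 151 * 0.05 / (2.3e-03 * 117)
k = 28.06 W/(m*K)
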